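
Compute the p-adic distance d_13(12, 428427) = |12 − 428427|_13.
d_13(12, 428427) = 1/28561

Step 1 — x − y = 12 − 428427 = -428415. Step 2 — v_13(-428415) = 4 (factor: -428415 = −(13^4 · 15); the sign does not affect v_p). Step 3 — |x − y|_13 = 13^{-4} = 1/28561.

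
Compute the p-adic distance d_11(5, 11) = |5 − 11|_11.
d_11(5, 11) = 1

Step 1 — x − y = 5 − 11 = -6. Step 2 — v_11(-6) = 0 (factor: -6 = −(11^0 · 6); the sign does not affect v_p). Step 3 — |x − y|_11 = 11^{0} = 1.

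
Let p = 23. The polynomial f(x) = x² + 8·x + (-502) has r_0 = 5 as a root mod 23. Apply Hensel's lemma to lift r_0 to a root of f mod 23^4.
r_3 = 220828 (mod 279841)

Hensel: r_{i+1} = r_i − f(r_i)·(f′(r_i))^{-1} mod 23^{i+2}, f′(x) = 2x + 8. Iterate:
  r_0 = 5 (mod 23)
  r_1 = 235 (mod 529)
  r_2 = 1822 (mod 12167)
  r_3 = 220828 (mod 279841)
Final: r = 220828 satisfies f(r) ≡ 0 mod 23^4.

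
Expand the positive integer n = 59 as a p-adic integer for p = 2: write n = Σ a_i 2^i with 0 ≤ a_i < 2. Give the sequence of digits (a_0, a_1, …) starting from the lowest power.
(a_0, a_1, …) = (1, 1, 0, 1, 1, 1)

Repeated division by 2 gives the digits low-to-high: 59 = 1 + 1·2^1 + 1·2^3 + 1·2^4 + 1·2^5. Digit sequence: (1, 1, 0, 1, 1, 1).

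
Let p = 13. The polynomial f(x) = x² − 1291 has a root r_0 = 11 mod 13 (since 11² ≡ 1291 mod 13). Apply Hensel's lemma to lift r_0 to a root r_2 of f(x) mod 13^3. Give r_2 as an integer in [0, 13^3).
r_2 = 1493 (mod 2197)

Hensel's recurrence: r_{i+1} = r_i − f(r_i)·(f′(r_i))^{-1} mod 13^{i+2}, with f′(x) = 2x. Iterate:
  r_0 = 11 (mod 13)
  r_1 = 141 (mod 169)
  r_2 = 1493 (mod 2197)
Final: r_2 = 1493, and one checks f(r_2) ≡ 0 mod 13^3.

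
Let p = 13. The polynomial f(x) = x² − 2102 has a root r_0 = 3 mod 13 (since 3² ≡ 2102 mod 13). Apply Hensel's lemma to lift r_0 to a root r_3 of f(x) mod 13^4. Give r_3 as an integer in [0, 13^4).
r_3 = 27927 (mod 28561)

Hensel's recurrence: r_{i+1} = r_i − f(r_i)·(f′(r_i))^{-1} mod 13^{i+2}, with f′(x) = 2x. Iterate:
  r_0 = 3 (mod 13)
  r_1 = 42 (mod 169)
  r_2 = 1563 (mod 2197)
  r_3 = 27927 (mod 28561)
Final: r_3 = 27927, and one checks f(r_3) ≡ 0 mod 13^4.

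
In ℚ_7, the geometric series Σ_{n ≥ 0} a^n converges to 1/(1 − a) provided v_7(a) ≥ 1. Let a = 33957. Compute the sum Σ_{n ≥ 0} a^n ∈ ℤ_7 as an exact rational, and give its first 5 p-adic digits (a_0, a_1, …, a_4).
Σ a^n = 1/(1 − a) = -1/33956;  first 5 digits = (1, 0, 0, 1, 0)

v_7(a) = 3 ≥ 1, so the series converges in ℤ_7 to 1/(1 − a) = 1/(1 − 33957) = -1/33956. Expand this rational in ℤ_7: compute digits iteratively via d_i = x_i mod 7, x_{i+1} = (x_i − d_i)/7. The first 5 digits are (1, 0, 0, 1, 0).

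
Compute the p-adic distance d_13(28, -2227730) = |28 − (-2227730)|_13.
d_13(28, -2227730) = 1/371293

Step 1 — x − y = 28 − (-2227730) = 2227758. Step 2 — v_13(2227758) = 5 (factor: 2227758 = (13^5 · 6); the sign does not affect v_p). Step 3 — |x − y|_13 = 13^{-5} = 1/371293.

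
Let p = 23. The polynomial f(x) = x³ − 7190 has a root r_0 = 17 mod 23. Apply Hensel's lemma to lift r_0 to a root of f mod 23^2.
r_1 = 523 (mod 529)

Hensel: r_{i+1} = r_i − f(r_i)/f′(r_i) mod 23^{i+2}, where f′(x) = 3x². Iterate:
  r_0 = 17 (mod 23)
  r_1 = 523 (mod 529)
Final: r = 523 with f(r) ≡ 0 mod 23^2.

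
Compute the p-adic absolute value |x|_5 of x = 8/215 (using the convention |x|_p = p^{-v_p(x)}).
|8/215|_5 = 5

Step 1 — compute v_5(x) by factoring powers of 5 out of the numerator and denominator: v_5(8/215) = -1. Step 2 — apply |x|_p = p^{-v_p(x)} = 5^{1} = 5.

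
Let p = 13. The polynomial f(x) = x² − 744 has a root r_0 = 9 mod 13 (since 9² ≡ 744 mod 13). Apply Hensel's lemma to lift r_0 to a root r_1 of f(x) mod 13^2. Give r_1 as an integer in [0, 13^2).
r_1 = 74 (mod 169)

Hensel's recurrence: r_{i+1} = r_i − f(r_i)·(f′(r_i))^{-1} mod 13^{i+2}, with f′(x) = 2x. Iterate:
  r_0 = 9 (mod 13)
  r_1 = 74 (mod 169)
Final: r_1 = 74, and one checks f(r_1) ≡ 0 mod 13^2.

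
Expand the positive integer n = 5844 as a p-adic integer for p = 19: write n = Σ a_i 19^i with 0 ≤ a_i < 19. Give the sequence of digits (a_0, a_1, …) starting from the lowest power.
(a_0, a_1, …) = (11, 3, 16)

Repeated division by 19 gives the digits low-to-high: 5844 = 11 + 3·19^1 + 16·19^2. Digit sequence: (11, 3, 16).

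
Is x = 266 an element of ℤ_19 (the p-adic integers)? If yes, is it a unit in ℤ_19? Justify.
x ∈ ℤ_19 but not a unit; v_19(x) = 1 > 0

ℤ_19 = {x ∈ ℚ_19 : v_19(x) ≥ 0} and ℤ_19^× = {x ∈ ℤ_19 : v_19(x) = 0}. Here v_19(266) = v_19(num) − v_19(den) = 1; compare against these criteria.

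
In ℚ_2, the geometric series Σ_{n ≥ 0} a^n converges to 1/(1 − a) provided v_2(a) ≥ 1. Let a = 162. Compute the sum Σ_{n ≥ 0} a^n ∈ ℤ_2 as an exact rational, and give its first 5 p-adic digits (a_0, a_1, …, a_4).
Σ a^n = 1/(1 − a) = -1/161;  first 5 digits = (1, 1, 1, 1, 1)

v_2(a) = 1 ≥ 1, so the series converges in ℤ_2 to 1/(1 − a) = 1/(1 − 162) = -1/161. Expand this rational in ℤ_2: compute digits iteratively via d_i = x_i mod 2, x_{i+1} = (x_i − d_i)/2. The first 5 digits are (1, 1, 1, 1, 1).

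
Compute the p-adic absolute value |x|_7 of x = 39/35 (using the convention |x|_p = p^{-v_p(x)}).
|39/35|_7 = 7

Step 1 — compute v_7(x) by factoring powers of 7 out of the numerator and denominator: v_7(39/35) = -1. Step 2 — apply |x|_p = p^{-v_p(x)} = 7^{1} = 7.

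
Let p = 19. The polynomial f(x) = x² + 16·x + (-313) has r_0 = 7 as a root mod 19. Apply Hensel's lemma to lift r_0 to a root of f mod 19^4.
r_3 = 16233 (mod 130321)

Hensel: r_{i+1} = r_i − f(r_i)·(f′(r_i))^{-1} mod 19^{i+2}, f′(x) = 2x + 16. Iterate:
  r_0 = 7 (mod 19)
  r_1 = 349 (mod 361)
  r_2 = 2515 (mod 6859)
  r_3 = 16233 (mod 130321)
Final: r = 16233 satisfies f(r) ≡ 0 mod 19^4.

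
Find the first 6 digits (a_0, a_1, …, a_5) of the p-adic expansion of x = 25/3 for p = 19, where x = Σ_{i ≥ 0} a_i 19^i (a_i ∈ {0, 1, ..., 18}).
(a_0, …, a_5) = (2, 13, 12, 12, 12, 12)

v_19(25/3) = 0 (numerator and denominator both coprime to 19), so x ∈ ℤ_19^×. Compute digits iteratively via a_i = x_i mod 19, x_{i+1} = (x_i − a_i)/19, with x_0 = x:
  x_0 = 25/3;  a_0 = 2;  x_1 = (x_0 − 2)/19 = 1/3
  x_1 = 1/3;  a_1 = 13;  x_2 = (x_1 − 13)/19 = -2/3
  x_2 = -2/3;  a_2 = 12;  x_3 = (x_2 − 12)/19 = -2/3
  x_3 = -2/3;  a_3 = 12;  x_4 = (x_3 − 12)/19 = -2/3
  x_4 = -2/3;  a_4 = 12;  x_5 = (x_4 − 12)/19 = -2/3
  x_5 = -2/3;  a_5 = 12;  x_6 = (x_5 − 12)/19 = -2/3
Digits: (2, 13, 12, 12, 12, 12).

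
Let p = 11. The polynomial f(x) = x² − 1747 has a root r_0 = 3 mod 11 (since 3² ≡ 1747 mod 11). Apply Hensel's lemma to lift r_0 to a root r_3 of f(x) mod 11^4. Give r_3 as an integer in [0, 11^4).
r_3 = 1664 (mod 14641)

Hensel's recurrence: r_{i+1} = r_i − f(r_i)·(f′(r_i))^{-1} mod 11^{i+2}, with f′(x) = 2x. Iterate:
  r_0 = 3 (mod 11)
  r_1 = 91 (mod 121)
  r_2 = 333 (mod 1331)
  r_3 = 1664 (mod 14641)
Final: r_3 = 1664, and one checks f(r_3) ≡ 0 mod 11^4.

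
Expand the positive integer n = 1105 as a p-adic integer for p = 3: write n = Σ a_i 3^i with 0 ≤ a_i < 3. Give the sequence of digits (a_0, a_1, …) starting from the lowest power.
(a_0, a_1, …) = (1, 2, 2, 1, 1, 1, 1)

Repeated division by 3 gives the digits low-to-high: 1105 = 1 + 2·3^1 + 2·3^2 + 1·3^3 + 1·3^4 + 1·3^5 + 1·3^6. Digit sequence: (1, 2, 2, 1, 1, 1, 1).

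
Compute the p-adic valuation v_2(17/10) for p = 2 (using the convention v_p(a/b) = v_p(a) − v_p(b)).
v_2(17/10) = -1

Factor powers of 2 from the numerator and denominator of the reduced fraction: 17 = 2^0 · 17 and 10 = 2^1 · 5. Apply v_p(a/b) = v_p(a) − v_p(b): v_2(17/10) = 0 − 1 = -1.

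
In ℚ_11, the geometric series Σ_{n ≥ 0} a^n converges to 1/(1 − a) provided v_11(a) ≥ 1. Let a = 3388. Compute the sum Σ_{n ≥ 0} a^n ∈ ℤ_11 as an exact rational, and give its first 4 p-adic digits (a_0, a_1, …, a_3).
Σ a^n = 1/(1 − a) = -1/3387;  first 4 digits = (1, 0, 6, 2)

v_11(a) = 2 ≥ 1, so the series converges in ℤ_11 to 1/(1 − a) = 1/(1 − 3388) = -1/3387. Expand this rational in ℤ_11: compute digits iteratively via d_i = x_i mod 11, x_{i+1} = (x_i − d_i)/11. The first 4 digits are (1, 0, 6, 2).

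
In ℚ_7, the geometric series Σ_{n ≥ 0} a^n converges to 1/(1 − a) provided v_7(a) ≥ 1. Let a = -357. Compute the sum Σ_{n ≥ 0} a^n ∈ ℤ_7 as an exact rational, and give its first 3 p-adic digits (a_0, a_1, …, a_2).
Σ a^n = 1/(1 − a) = 1/358;  first 3 digits = (1, 5, 3)

v_7(a) = 1 ≥ 1, so the series converges in ℤ_7 to 1/(1 − a) = 1/(1 − (-357)) = 1/358. Expand this rational in ℤ_7: compute digits iteratively via d_i = x_i mod 7, x_{i+1} = (x_i − d_i)/7. The first 3 digits are (1, 5, 3).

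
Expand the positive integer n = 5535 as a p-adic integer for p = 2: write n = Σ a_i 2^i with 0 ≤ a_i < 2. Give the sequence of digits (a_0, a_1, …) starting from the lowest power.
(a_0, a_1, …) = (1, 1, 1, 1, 1, 0, 0, 1, 1, 0, 1, 0, 1)

Repeated division by 2 gives the digits low-to-high: 5535 = 1 + 1·2^1 + 1·2^2 + 1·2^3 + 1·2^4 + 1·2^7 + 1·2^8 + 1·2^10 + 1·2^12. Digit sequence: (1, 1, 1, 1, 1, 0, 0, 1, 1, 0, 1, 0, 1).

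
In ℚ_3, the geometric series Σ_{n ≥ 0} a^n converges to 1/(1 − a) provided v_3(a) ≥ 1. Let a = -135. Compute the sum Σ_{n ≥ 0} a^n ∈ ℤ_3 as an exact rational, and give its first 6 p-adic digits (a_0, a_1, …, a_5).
Σ a^n = 1/(1 − a) = 1/136;  first 6 digits = (1, 0, 0, 1, 1, 2)

v_3(a) = 3 ≥ 1, so the series converges in ℤ_3 to 1/(1 − a) = 1/(1 − (-135)) = 1/136. Expand this rational in ℤ_3: compute digits iteratively via d_i = x_i mod 3, x_{i+1} = (x_i − d_i)/3. The first 6 digits are (1, 0, 0, 1, 1, 2).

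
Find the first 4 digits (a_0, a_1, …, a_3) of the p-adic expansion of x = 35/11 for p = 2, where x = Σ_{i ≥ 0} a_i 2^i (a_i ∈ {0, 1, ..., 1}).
(a_0, …, a_3) = (1, 0, 0, 1)

v_2(35/11) = 0 (numerator and denominator both coprime to 2), so x ∈ ℤ_2^×. Compute digits iteratively via a_i = x_i mod 2, x_{i+1} = (x_i − a_i)/2, with x_0 = x:
  x_0 = 35/11;  a_0 = 1;  x_1 = (x_0 − 1)/2 = 12/11
  x_1 = 12/11;  a_1 = 0;  x_2 = (x_1 − 0)/2 = 6/11
  x_2 = 6/11;  a_2 = 0;  x_3 = (x_2 − 0)/2 = 3/11
  x_3 = 3/11;  a_3 = 1;  x_4 = (x_3 − 1)/2 = -4/11
Digits: (1, 0, 0, 1).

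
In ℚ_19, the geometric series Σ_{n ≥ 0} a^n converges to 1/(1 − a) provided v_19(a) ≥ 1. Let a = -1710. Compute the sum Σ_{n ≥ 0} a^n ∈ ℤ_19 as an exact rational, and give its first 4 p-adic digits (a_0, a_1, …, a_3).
Σ a^n = 1/(1 − a) = 1/1711;  first 4 digits = (1, 5, 1, 0)

v_19(a) = 1 ≥ 1, so the series converges in ℤ_19 to 1/(1 − a) = 1/(1 − (-1710)) = 1/1711. Expand this rational in ℤ_19: compute digits iteratively via d_i = x_i mod 19, x_{i+1} = (x_i − d_i)/19. The first 4 digits are (1, 5, 1, 0).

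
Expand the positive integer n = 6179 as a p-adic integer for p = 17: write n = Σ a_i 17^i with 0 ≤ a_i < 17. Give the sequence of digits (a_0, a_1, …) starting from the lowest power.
(a_0, a_1, …) = (8, 6, 4, 1)

Repeated division by 17 gives the digits low-to-high: 6179 = 8 + 6·17^1 + 4·17^2 + 1·17^3. Digit sequence: (8, 6, 4, 1).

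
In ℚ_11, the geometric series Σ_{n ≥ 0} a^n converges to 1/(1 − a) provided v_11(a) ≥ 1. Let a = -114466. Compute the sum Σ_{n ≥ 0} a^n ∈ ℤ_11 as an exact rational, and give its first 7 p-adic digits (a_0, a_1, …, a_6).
Σ a^n = 1/(1 − a) = 1/114467;  first 7 digits = (1, 0, 0, 2, 3, 10, 3)

v_11(a) = 3 ≥ 1, so the series converges in ℤ_11 to 1/(1 − a) = 1/(1 − (-114466)) = 1/114467. Expand this rational in ℤ_11: compute digits iteratively via d_i = x_i mod 11, x_{i+1} = (x_i − d_i)/11. The first 7 digits are (1, 0, 0, 2, 3, 10, 3).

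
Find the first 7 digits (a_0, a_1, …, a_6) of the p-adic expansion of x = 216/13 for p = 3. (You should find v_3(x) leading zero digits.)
(a_0, …, a_6) = (0, 0, 0, 2, 0, 1, 1)

v_3(216/13) = 3, so a_0 = ... = a_2 = 0. Factor out: x = 3^3 · u with u = 8/13 a unit in ℤ_3. Expand u iteratively via a_{v+i} = u_i mod 3, u_{i+1} = (u_i − a_{v+i})/3:
  u_0 = 8/13;  a_3 = 2;  u_1 = (u_0 − 2)/3 = -6/13
  u_1 = -6/13;  a_4 = 0;  u_2 = (u_1 − 0)/3 = -2/13
  u_2 = -2/13;  a_5 = 1;  u_3 = (u_2 − 1)/3 = -5/13
  u_3 = -5/13;  a_6 = 1;  u_4 = (u_3 − 1)/3 = -6/13
Digits: (0, 0, 0, 2, 0, 1, 1).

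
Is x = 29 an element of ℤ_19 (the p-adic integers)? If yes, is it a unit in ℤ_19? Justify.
x ∈ ℤ_19^× (unit); v_19(x) = 0

ℤ_19 = {x ∈ ℚ_19 : v_19(x) ≥ 0} and ℤ_19^× = {x ∈ ℤ_19 : v_19(x) = 0}. Here v_19(29) = v_19(num) − v_19(den) = 0; compare against these criteria.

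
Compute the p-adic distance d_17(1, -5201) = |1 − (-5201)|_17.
d_17(1, -5201) = 1/289

Step 1 — x − y = 1 − (-5201) = 5202. Step 2 — v_17(5202) = 2 (factor: 5202 = (17^2 · 18); the sign does not affect v_p). Step 3 — |x − y|_17 = 17^{-2} = 1/289.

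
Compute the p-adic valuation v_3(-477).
v_3(-477) = 2

v_3(n) is the largest exponent k such that 3^k divides n. Factor out: -477 = -3^2 · 53. (Sign doesn't affect v_p.) So v_3(-477) = 2.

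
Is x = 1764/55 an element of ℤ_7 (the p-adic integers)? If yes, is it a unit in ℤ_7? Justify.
x ∈ ℤ_7 but not a unit; v_7(x) = 2 > 0

ℤ_7 = {x ∈ ℚ_7 : v_7(x) ≥ 0} and ℤ_7^× = {x ∈ ℤ_7 : v_7(x) = 0}. Here v_7(1764/55) = v_7(num) − v_7(den) = 2; compare against these criteria.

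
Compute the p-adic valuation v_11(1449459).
v_11(1449459) = 5

v_11(n) is the largest exponent k such that 11^k divides n. Factor out: 1449459 = 11^5 · 9. (Sign doesn't affect v_p.) So v_11(1449459) = 5.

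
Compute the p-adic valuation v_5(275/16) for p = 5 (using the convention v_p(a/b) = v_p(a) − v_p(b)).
v_5(275/16) = 2

Factor powers of 5 from the numerator and denominator of the reduced fraction: 275 = 5^2 · 11 and 16 = 5^0 · 16. Apply v_p(a/b) = v_p(a) − v_p(b): v_5(275/16) = 2 − 0 = 2.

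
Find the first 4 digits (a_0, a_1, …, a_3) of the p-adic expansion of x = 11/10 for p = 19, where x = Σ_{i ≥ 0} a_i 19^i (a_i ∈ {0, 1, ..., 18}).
(a_0, …, a_3) = (3, 17, 1, 17)

v_19(11/10) = 0 (numerator and denominator both coprime to 19), so x ∈ ℤ_19^×. Compute digits iteratively via a_i = x_i mod 19, x_{i+1} = (x_i − a_i)/19, with x_0 = x:
  x_0 = 11/10;  a_0 = 3;  x_1 = (x_0 − 3)/19 = -1/10
  x_1 = -1/10;  a_1 = 17;  x_2 = (x_1 − 17)/19 = -9/10
  x_2 = -9/10;  a_2 = 1;  x_3 = (x_2 − 1)/19 = -1/10
  x_3 = -1/10;  a_3 = 17;  x_4 = (x_3 − 17)/19 = -9/10
Digits: (3, 17, 1, 17).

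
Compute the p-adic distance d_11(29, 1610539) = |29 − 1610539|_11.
d_11(29, 1610539) = 1/161051

Step 1 — x − y = 29 − 1610539 = -1610510. Step 2 — v_11(-1610510) = 5 (factor: -1610510 = −(11^5 · 10); the sign does not affect v_p). Step 3 — |x − y|_11 = 11^{-5} = 1/161051.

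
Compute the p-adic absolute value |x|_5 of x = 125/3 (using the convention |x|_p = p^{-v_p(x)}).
|125/3|_5 = 1/125

Step 1 — compute v_5(x) by factoring powers of 5 out of the numerator and denominator: v_5(125/3) = 3. Step 2 — apply |x|_p = p^{-v_p(x)} = 5^{-3} = 1/125.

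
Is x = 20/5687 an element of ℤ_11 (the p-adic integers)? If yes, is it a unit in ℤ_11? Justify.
x ∉ ℤ_11 (v_11(x) = -2 < 0)

ℤ_11 = {x ∈ ℚ_11 : v_11(x) ≥ 0} and ℤ_11^× = {x ∈ ℤ_11 : v_11(x) = 0}. Here v_11(20/5687) = v_11(num) − v_11(den) = -2; compare against these criteria.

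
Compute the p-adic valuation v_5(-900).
v_5(-900) = 2

v_5(n) is the largest exponent k such that 5^k divides n. Factor out: -900 = -5^2 · 36. (Sign doesn't affect v_p.) So v_5(-900) = 2.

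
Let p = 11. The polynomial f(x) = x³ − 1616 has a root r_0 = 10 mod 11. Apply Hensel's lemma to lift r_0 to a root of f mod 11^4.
r_3 = 2232 (mod 14641)

Hensel: r_{i+1} = r_i − f(r_i)/f′(r_i) mod 11^{i+2}, where f′(x) = 3x². Iterate:
  r_0 = 10 (mod 11)
  r_1 = 54 (mod 121)
  r_2 = 901 (mod 1331)
  r_3 = 2232 (mod 14641)
Final: r = 2232 with f(r) ≡ 0 mod 11^4.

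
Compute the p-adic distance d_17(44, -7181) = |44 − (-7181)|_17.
d_17(44, -7181) = 1/289

Step 1 — x − y = 44 − (-7181) = 7225. Step 2 — v_17(7225) = 2 (factor: 7225 = (17^2 · 25); the sign does not affect v_p). Step 3 — |x − y|_17 = 17^{-2} = 1/289.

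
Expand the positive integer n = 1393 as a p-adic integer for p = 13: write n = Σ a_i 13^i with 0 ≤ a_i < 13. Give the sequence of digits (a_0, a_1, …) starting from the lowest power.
(a_0, a_1, …) = (2, 3, 8)

Repeated division by 13 gives the digits low-to-high: 1393 = 2 + 3·13^1 + 8·13^2. Digit sequence: (2, 3, 8).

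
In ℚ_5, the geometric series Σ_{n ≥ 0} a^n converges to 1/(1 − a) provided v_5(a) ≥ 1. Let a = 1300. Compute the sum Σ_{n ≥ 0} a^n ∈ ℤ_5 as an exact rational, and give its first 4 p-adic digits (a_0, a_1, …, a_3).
Σ a^n = 1/(1 − a) = -1/1299;  first 4 digits = (1, 0, 2, 0)

v_5(a) = 2 ≥ 1, so the series converges in ℤ_5 to 1/(1 − a) = 1/(1 − 1300) = -1/1299. Expand this rational in ℤ_5: compute digits iteratively via d_i = x_i mod 5, x_{i+1} = (x_i − d_i)/5. The first 4 digits are (1, 0, 2, 0).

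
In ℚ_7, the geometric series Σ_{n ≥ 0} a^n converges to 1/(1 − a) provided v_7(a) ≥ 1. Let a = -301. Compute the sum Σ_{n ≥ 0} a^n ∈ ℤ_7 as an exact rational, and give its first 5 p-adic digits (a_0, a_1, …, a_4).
Σ a^n = 1/(1 − a) = 1/302;  first 5 digits = (1, 6, 1, 3, 6)

v_7(a) = 1 ≥ 1, so the series converges in ℤ_7 to 1/(1 − a) = 1/(1 − (-301)) = 1/302. Expand this rational in ℤ_7: compute digits iteratively via d_i = x_i mod 7, x_{i+1} = (x_i − d_i)/7. The first 5 digits are (1, 6, 1, 3, 6).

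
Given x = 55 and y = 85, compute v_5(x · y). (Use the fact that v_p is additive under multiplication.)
v_5(4675) = 2

v_p(x) = 1 (factor: 55 = 5^1 · 11); v_p(y) = 1 (factor: 85 = 5^1 · 17). Additivity: v_p(xy) = v_p(x) + v_p(y) = 1 + 1 = 2. (Direct check: xy = 4675 = 5^2 · (187).)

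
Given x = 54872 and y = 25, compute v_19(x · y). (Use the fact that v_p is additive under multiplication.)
v_19(1371800) = 3

v_p(x) = 3 (factor: 54872 = 19^3 · 8); v_p(y) = 0 (factor: 25 = 19^0 · 25). Additivity: v_p(xy) = v_p(x) + v_p(y) = 3 + 0 = 3. (Direct check: xy = 1371800 = 19^3 · (200).)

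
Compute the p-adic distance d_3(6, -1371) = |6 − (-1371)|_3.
d_3(6, -1371) = 1/81

Step 1 — x − y = 6 − (-1371) = 1377. Step 2 — v_3(1377) = 4 (factor: 1377 = (3^4 · 17); the sign does not affect v_p). Step 3 — |x − y|_3 = 3^{-4} = 1/81.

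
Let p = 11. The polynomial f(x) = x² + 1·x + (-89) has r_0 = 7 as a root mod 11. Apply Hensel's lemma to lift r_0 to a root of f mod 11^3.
r_2 = 953 (mod 1331)

Hensel: r_{i+1} = r_i − f(r_i)·(f′(r_i))^{-1} mod 11^{i+2}, f′(x) = 2x + 1. Iterate:
  r_0 = 7 (mod 11)
  r_1 = 106 (mod 121)
  r_2 = 953 (mod 1331)
Final: r = 953 satisfies f(r) ≡ 0 mod 11^3.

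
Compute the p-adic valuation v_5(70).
v_5(70) = 1

v_5(n) is the largest exponent k such that 5^k divides n. Factor out: 70 = 5^1 · 14. (Sign doesn't affect v_p.) So v_5(70) = 1.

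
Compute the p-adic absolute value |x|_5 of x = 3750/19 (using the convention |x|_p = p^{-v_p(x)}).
|3750/19|_5 = 1/625

Step 1 — compute v_5(x) by factoring powers of 5 out of the numerator and denominator: v_5(3750/19) = 4. Step 2 — apply |x|_p = p^{-v_p(x)} = 5^{-4} = 1/625.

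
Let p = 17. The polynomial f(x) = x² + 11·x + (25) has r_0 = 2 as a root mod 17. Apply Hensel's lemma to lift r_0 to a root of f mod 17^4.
r_3 = 8553 (mod 83521)

Hensel: r_{i+1} = r_i − f(r_i)·(f′(r_i))^{-1} mod 17^{i+2}, f′(x) = 2x + 11. Iterate:
  r_0 = 2 (mod 17)
  r_1 = 172 (mod 289)
  r_2 = 3640 (mod 4913)
  r_3 = 8553 (mod 83521)
Final: r = 8553 satisfies f(r) ≡ 0 mod 17^4.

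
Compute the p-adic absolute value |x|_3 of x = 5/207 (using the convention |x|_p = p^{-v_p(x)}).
|5/207|_3 = 9

Step 1 — compute v_3(x) by factoring powers of 3 out of the numerator and denominator: v_3(5/207) = -2. Step 2 — apply |x|_p = p^{-v_p(x)} = 3^{2} = 9.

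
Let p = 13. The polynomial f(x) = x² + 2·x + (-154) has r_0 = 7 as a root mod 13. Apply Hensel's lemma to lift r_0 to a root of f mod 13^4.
r_3 = 18233 (mod 28561)

Hensel: r_{i+1} = r_i − f(r_i)·(f′(r_i))^{-1} mod 13^{i+2}, f′(x) = 2x + 2. Iterate:
  r_0 = 7 (mod 13)
  r_1 = 150 (mod 169)
  r_2 = 657 (mod 2197)
  r_3 = 18233 (mod 28561)
Final: r = 18233 satisfies f(r) ≡ 0 mod 13^4.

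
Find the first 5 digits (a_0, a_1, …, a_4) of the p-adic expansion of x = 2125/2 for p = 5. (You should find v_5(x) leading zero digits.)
(a_0, …, a_4) = (0, 0, 0, 1, 4)

v_5(2125/2) = 3, so a_0 = ... = a_2 = 0. Factor out: x = 5^3 · u with u = 17/2 a unit in ℤ_5. Expand u iteratively via a_{v+i} = u_i mod 5, u_{i+1} = (u_i − a_{v+i})/5:
  u_0 = 17/2;  a_3 = 1;  u_1 = (u_0 − 1)/5 = 3/2
  u_1 = 3/2;  a_4 = 4;  u_2 = (u_1 − 4)/5 = -1/2
Digits: (0, 0, 0, 1, 4).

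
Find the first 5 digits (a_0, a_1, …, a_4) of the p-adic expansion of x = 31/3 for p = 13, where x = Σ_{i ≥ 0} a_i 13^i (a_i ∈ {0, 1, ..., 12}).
(a_0, …, a_4) = (6, 9, 8, 8, 8)

v_13(31/3) = 0 (numerator and denominator both coprime to 13), so x ∈ ℤ_13^×. Compute digits iteratively via a_i = x_i mod 13, x_{i+1} = (x_i − a_i)/13, with x_0 = x:
  x_0 = 31/3;  a_0 = 6;  x_1 = (x_0 − 6)/13 = 1/3
  x_1 = 1/3;  a_1 = 9;  x_2 = (x_1 − 9)/13 = -2/3
  x_2 = -2/3;  a_2 = 8;  x_3 = (x_2 − 8)/13 = -2/3
  x_3 = -2/3;  a_3 = 8;  x_4 = (x_3 − 8)/13 = -2/3
  x_4 = -2/3;  a_4 = 8;  x_5 = (x_4 − 8)/13 = -2/3
Digits: (6, 9, 8, 8, 8).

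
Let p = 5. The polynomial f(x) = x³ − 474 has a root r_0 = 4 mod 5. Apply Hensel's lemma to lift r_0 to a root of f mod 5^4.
r_3 = 574 (mod 625)

Hensel: r_{i+1} = r_i − f(r_i)/f′(r_i) mod 5^{i+2}, where f′(x) = 3x². Iterate:
  r_0 = 4 (mod 5)
  r_1 = 24 (mod 25)
  r_2 = 74 (mod 125)
  r_3 = 574 (mod 625)
Final: r = 574 with f(r) ≡ 0 mod 5^4.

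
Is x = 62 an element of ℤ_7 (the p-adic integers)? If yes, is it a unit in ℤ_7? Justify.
x ∈ ℤ_7^× (unit); v_7(x) = 0

ℤ_7 = {x ∈ ℚ_7 : v_7(x) ≥ 0} and ℤ_7^× = {x ∈ ℤ_7 : v_7(x) = 0}. Here v_7(62) = v_7(num) − v_7(den) = 0; compare against these criteria.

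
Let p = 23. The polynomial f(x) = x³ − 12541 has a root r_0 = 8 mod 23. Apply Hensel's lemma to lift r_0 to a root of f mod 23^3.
r_2 = 3297 (mod 12167)

Hensel: r_{i+1} = r_i − f(r_i)/f′(r_i) mod 23^{i+2}, where f′(x) = 3x². Iterate:
  r_0 = 8 (mod 23)
  r_1 = 123 (mod 529)
  r_2 = 3297 (mod 12167)
Final: r = 3297 with f(r) ≡ 0 mod 23^3.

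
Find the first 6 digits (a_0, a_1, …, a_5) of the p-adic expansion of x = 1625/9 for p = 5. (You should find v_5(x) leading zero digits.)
(a_0, …, a_5) = (0, 0, 0, 2, 1, 2)

v_5(1625/9) = 3, so a_0 = ... = a_2 = 0. Factor out: x = 5^3 · u with u = 13/9 a unit in ℤ_5. Expand u iteratively via a_{v+i} = u_i mod 5, u_{i+1} = (u_i − a_{v+i})/5:
  u_0 = 13/9;  a_3 = 2;  u_1 = (u_0 − 2)/5 = -1/9
  u_1 = -1/9;  a_4 = 1;  u_2 = (u_1 − 1)/5 = -2/9
  u_2 = -2/9;  a_5 = 2;  u_3 = (u_2 − 2)/5 = -4/9
Digits: (0, 0, 0, 2, 1, 2).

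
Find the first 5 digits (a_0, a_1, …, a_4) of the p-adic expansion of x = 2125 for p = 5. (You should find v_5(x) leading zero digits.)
(a_0, …, a_4) = (0, 0, 0, 2, 3)

v_5(2125) = 3, so a_0 = ... = a_2 = 0. Factor out: x = 5^3 · u with u = 17 a unit in ℤ_5. Expand u iteratively via a_{v+i} = u_i mod 5, u_{i+1} = (u_i − a_{v+i})/5:
  u_0 = 17;  a_3 = 2;  u_1 = (u_0 − 2)/5 = 3
  u_1 = 3;  a_4 = 3;  u_2 = (u_1 − 3)/5 = 0
Digits: (0, 0, 0, 2, 3).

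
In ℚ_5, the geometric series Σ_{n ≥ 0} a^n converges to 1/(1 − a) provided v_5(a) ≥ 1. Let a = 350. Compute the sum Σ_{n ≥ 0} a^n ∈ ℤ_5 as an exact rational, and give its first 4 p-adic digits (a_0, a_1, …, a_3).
Σ a^n = 1/(1 − a) = -1/349;  first 4 digits = (1, 0, 4, 2)

v_5(a) = 2 ≥ 1, so the series converges in ℤ_5 to 1/(1 − a) = 1/(1 − 350) = -1/349. Expand this rational in ℤ_5: compute digits iteratively via d_i = x_i mod 5, x_{i+1} = (x_i − d_i)/5. The first 4 digits are (1, 0, 4, 2).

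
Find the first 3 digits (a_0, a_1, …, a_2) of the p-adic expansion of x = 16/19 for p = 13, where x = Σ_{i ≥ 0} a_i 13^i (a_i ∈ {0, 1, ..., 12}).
(a_0, …, a_2) = (7, 5, 3)

v_13(16/19) = 0 (numerator and denominator both coprime to 13), so x ∈ ℤ_13^×. Compute digits iteratively via a_i = x_i mod 13, x_{i+1} = (x_i − a_i)/13, with x_0 = x:
  x_0 = 16/19;  a_0 = 7;  x_1 = (x_0 − 7)/13 = -9/19
  x_1 = -9/19;  a_1 = 5;  x_2 = (x_1 − 5)/13 = -8/19
  x_2 = -8/19;  a_2 = 3;  x_3 = (x_2 − 3)/13 = -5/19
Digits: (7, 5, 3).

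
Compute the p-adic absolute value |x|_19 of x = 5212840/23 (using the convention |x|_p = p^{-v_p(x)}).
|5212840/23|_19 = 1/130321

Step 1 — compute v_19(x) by factoring powers of 19 out of the numerator and denominator: v_19(5212840/23) = 4. Step 2 — apply |x|_p = p^{-v_p(x)} = 19^{-4} = 1/130321.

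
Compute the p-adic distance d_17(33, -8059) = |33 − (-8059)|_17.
d_17(33, -8059) = 1/289

Step 1 — x − y = 33 − (-8059) = 8092. Step 2 — v_17(8092) = 2 (factor: 8092 = (17^2 · 28); the sign does not affect v_p). Step 3 — |x − y|_17 = 17^{-2} = 1/289.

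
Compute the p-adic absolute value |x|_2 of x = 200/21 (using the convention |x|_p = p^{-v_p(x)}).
|200/21|_2 = 1/8

Step 1 — compute v_2(x) by factoring powers of 2 out of the numerator and denominator: v_2(200/21) = 3. Step 2 — apply |x|_p = p^{-v_p(x)} = 2^{-3} = 1/8.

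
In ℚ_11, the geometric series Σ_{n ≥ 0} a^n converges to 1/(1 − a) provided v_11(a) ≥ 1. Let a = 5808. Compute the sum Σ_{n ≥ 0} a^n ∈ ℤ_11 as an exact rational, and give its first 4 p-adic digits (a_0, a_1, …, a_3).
Σ a^n = 1/(1 − a) = -1/5807;  first 4 digits = (1, 0, 4, 4)

v_11(a) = 2 ≥ 1, so the series converges in ℤ_11 to 1/(1 − a) = 1/(1 − 5808) = -1/5807. Expand this rational in ℤ_11: compute digits iteratively via d_i = x_i mod 11, x_{i+1} = (x_i − d_i)/11. The first 4 digits are (1, 0, 4, 4).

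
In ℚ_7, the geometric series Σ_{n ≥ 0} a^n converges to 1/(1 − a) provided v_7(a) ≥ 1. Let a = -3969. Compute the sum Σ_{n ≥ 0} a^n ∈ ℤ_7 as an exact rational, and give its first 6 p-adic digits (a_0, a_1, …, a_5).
Σ a^n = 1/(1 − a) = 1/3970;  first 6 digits = (1, 0, 3, 2, 0, 6)

v_7(a) = 2 ≥ 1, so the series converges in ℤ_7 to 1/(1 − a) = 1/(1 − (-3969)) = 1/3970. Expand this rational in ℤ_7: compute digits iteratively via d_i = x_i mod 7, x_{i+1} = (x_i − d_i)/7. The first 6 digits are (1, 0, 3, 2, 0, 6).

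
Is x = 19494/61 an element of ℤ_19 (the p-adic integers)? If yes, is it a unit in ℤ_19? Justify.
x ∈ ℤ_19 but not a unit; v_19(x) = 2 > 0

ℤ_19 = {x ∈ ℚ_19 : v_19(x) ≥ 0} and ℤ_19^× = {x ∈ ℤ_19 : v_19(x) = 0}. Here v_19(19494/61) = v_19(num) − v_19(den) = 2; compare against these criteria.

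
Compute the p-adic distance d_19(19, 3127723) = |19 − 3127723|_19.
d_19(19, 3127723) = 1/130321

Step 1 — x − y = 19 − 3127723 = -3127704. Step 2 — v_19(-3127704) = 4 (factor: -3127704 = −(19^4 · 24); the sign does not affect v_p). Step 3 — |x − y|_19 = 19^{-4} = 1/130321.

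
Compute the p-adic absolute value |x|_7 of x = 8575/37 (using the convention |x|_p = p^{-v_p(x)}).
|8575/37|_7 = 1/343

Step 1 — compute v_7(x) by factoring powers of 7 out of the numerator and denominator: v_7(8575/37) = 3. Step 2 — apply |x|_p = p^{-v_p(x)} = 7^{-3} = 1/343.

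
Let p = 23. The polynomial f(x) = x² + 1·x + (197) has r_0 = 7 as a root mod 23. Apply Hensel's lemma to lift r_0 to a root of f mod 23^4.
r_3 = 255215 (mod 279841)

Hensel: r_{i+1} = r_i − f(r_i)·(f′(r_i))^{-1} mod 23^{i+2}, f′(x) = 2x + 1. Iterate:
  r_0 = 7 (mod 23)
  r_1 = 237 (mod 529)
  r_2 = 11875 (mod 12167)
  r_3 = 255215 (mod 279841)
Final: r = 255215 satisfies f(r) ≡ 0 mod 23^4.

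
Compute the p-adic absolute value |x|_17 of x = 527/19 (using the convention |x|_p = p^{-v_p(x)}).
|527/19|_17 = 1/17

Step 1 — compute v_17(x) by factoring powers of 17 out of the numerator and denominator: v_17(527/19) = 1. Step 2 — apply |x|_p = p^{-v_p(x)} = 17^{-1} = 1/17.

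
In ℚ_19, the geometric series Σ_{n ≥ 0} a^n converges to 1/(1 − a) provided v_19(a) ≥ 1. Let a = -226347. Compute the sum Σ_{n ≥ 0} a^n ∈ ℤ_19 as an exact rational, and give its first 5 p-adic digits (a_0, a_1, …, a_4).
Σ a^n = 1/(1 − a) = 1/226348;  first 5 digits = (1, 0, 0, 5, 17)

v_19(a) = 3 ≥ 1, so the series converges in ℤ_19 to 1/(1 − a) = 1/(1 − (-226347)) = 1/226348. Expand this rational in ℤ_19: compute digits iteratively via d_i = x_i mod 19, x_{i+1} = (x_i − d_i)/19. The first 5 digits are (1, 0, 0, 5, 17).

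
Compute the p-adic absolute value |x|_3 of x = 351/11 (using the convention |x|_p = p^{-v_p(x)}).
|351/11|_3 = 1/27

Step 1 — compute v_3(x) by factoring powers of 3 out of the numerator and denominator: v_3(351/11) = 3. Step 2 — apply |x|_p = p^{-v_p(x)} = 3^{-3} = 1/27.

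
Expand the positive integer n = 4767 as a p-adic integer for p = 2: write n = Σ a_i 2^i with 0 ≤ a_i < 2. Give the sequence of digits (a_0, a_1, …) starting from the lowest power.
(a_0, a_1, …) = (1, 1, 1, 1, 1, 0, 0, 1, 0, 1, 0, 0, 1)

Repeated division by 2 gives the digits low-to-high: 4767 = 1 + 1·2^1 + 1·2^2 + 1·2^3 + 1·2^4 + 1·2^7 + 1·2^9 + 1·2^12. Digit sequence: (1, 1, 1, 1, 1, 0, 0, 1, 0, 1, 0, 0, 1).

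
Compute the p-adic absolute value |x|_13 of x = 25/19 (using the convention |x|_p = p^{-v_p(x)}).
|25/19|_13 = 1

Step 1 — compute v_13(x) by factoring powers of 13 out of the numerator and denominator: v_13(25/19) = 0. Step 2 — apply |x|_p = p^{-v_p(x)} = 13^{0} = 1.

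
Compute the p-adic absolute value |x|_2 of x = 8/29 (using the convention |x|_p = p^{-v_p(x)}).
|8/29|_2 = 1/8

Step 1 — compute v_2(x) by factoring powers of 2 out of the numerator and denominator: v_2(8/29) = 3. Step 2 — apply |x|_p = p^{-v_p(x)} = 2^{-3} = 1/8.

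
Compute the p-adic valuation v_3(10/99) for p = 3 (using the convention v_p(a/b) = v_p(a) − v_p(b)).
v_3(10/99) = -2

Factor powers of 3 from the numerator and denominator of the reduced fraction: 10 = 3^0 · 10 and 99 = 3^2 · 11. Apply v_p(a/b) = v_p(a) − v_p(b): v_3(10/99) = 0 − 2 = -2.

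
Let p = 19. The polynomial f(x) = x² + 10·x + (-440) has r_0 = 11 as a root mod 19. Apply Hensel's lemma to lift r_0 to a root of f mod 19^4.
r_3 = 92332 (mod 130321)

Hensel: r_{i+1} = r_i − f(r_i)·(f′(r_i))^{-1} mod 19^{i+2}, f′(x) = 2x + 10. Iterate:
  r_0 = 11 (mod 19)
  r_1 = 277 (mod 361)
  r_2 = 3165 (mod 6859)
  r_3 = 92332 (mod 130321)
Final: r = 92332 satisfies f(r) ≡ 0 mod 19^4.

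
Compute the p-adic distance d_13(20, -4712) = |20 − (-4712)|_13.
d_13(20, -4712) = 1/169

Step 1 — x − y = 20 − (-4712) = 4732. Step 2 — v_13(4732) = 2 (factor: 4732 = (13^2 · 28); the sign does not affect v_p). Step 3 — |x − y|_13 = 13^{-2} = 1/169.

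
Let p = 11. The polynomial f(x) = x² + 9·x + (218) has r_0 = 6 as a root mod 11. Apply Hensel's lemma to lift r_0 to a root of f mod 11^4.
r_3 = 798 (mod 14641)

Hensel: r_{i+1} = r_i − f(r_i)·(f′(r_i))^{-1} mod 11^{i+2}, f′(x) = 2x + 9. Iterate:
  r_0 = 6 (mod 11)
  r_1 = 72 (mod 121)
  r_2 = 798 (mod 1331)
  r_3 = 798 (mod 14641)
Final: r = 798 satisfies f(r) ≡ 0 mod 11^4.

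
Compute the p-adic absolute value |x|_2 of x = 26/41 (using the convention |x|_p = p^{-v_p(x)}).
|26/41|_2 = 1/2

Step 1 — compute v_2(x) by factoring powers of 2 out of the numerator and denominator: v_2(26/41) = 1. Step 2 — apply |x|_p = p^{-v_p(x)} = 2^{-1} = 1/2.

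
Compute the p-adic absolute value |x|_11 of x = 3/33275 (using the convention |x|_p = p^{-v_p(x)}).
|3/33275|_11 = 1331

Step 1 — compute v_11(x) by factoring powers of 11 out of the numerator and denominator: v_11(3/33275) = -3. Step 2 — apply |x|_p = p^{-v_p(x)} = 11^{3} = 1331.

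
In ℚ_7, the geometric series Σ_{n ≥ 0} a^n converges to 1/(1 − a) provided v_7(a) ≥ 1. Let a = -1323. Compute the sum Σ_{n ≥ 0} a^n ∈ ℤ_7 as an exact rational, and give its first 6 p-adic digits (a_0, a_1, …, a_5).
Σ a^n = 1/(1 − a) = 1/1324;  first 6 digits = (1, 0, 1, 3, 0, 6)

v_7(a) = 2 ≥ 1, so the series converges in ℤ_7 to 1/(1 − a) = 1/(1 − (-1323)) = 1/1324. Expand this rational in ℤ_7: compute digits iteratively via d_i = x_i mod 7, x_{i+1} = (x_i − d_i)/7. The first 6 digits are (1, 0, 1, 3, 0, 6).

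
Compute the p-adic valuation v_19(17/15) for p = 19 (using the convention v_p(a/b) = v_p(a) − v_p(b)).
v_19(17/15) = 0

Factor powers of 19 from the numerator and denominator of the reduced fraction: 17 = 19^0 · 17 and 15 = 19^0 · 15. Apply v_p(a/b) = v_p(a) − v_p(b): v_19(17/15) = 0 − 0 = 0.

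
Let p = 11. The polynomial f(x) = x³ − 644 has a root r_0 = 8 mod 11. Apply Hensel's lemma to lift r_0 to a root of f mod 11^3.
r_2 = 1196 (mod 1331)

Hensel: r_{i+1} = r_i − f(r_i)/f′(r_i) mod 11^{i+2}, where f′(x) = 3x². Iterate:
  r_0 = 8 (mod 11)
  r_1 = 107 (mod 121)
  r_2 = 1196 (mod 1331)
Final: r = 1196 with f(r) ≡ 0 mod 11^3.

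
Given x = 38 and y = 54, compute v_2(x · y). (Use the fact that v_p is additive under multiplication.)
v_2(2052) = 2

v_p(x) = 1 (factor: 38 = 2^1 · 19); v_p(y) = 1 (factor: 54 = 2^1 · 27). Additivity: v_p(xy) = v_p(x) + v_p(y) = 1 + 1 = 2. (Direct check: xy = 2052 = 2^2 · (513).)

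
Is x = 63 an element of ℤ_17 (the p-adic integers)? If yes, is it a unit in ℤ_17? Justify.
x ∈ ℤ_17^× (unit); v_17(x) = 0

ℤ_17 = {x ∈ ℚ_17 : v_17(x) ≥ 0} and ℤ_17^× = {x ∈ ℤ_17 : v_17(x) = 0}. Here v_17(63) = v_17(num) − v_17(den) = 0; compare against these criteria.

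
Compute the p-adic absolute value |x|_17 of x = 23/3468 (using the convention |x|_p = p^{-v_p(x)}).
|23/3468|_17 = 289

Step 1 — compute v_17(x) by factoring powers of 17 out of the numerator and denominator: v_17(23/3468) = -2. Step 2 — apply |x|_p = p^{-v_p(x)} = 17^{2} = 289.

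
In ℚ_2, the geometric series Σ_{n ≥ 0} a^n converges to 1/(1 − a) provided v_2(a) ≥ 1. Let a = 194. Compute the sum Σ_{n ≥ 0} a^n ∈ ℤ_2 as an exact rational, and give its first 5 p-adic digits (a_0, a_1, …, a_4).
Σ a^n = 1/(1 − a) = -1/193;  first 5 digits = (1, 1, 1, 1, 1)

v_2(a) = 1 ≥ 1, so the series converges in ℤ_2 to 1/(1 − a) = 1/(1 − 194) = -1/193. Expand this rational in ℤ_2: compute digits iteratively via d_i = x_i mod 2, x_{i+1} = (x_i − d_i)/2. The first 5 digits are (1, 1, 1, 1, 1).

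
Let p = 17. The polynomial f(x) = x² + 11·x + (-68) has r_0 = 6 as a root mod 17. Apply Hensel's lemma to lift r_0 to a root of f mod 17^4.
r_3 = 49323 (mod 83521)

Hensel: r_{i+1} = r_i − f(r_i)·(f′(r_i))^{-1} mod 17^{i+2}, f′(x) = 2x + 11. Iterate:
  r_0 = 6 (mod 17)
  r_1 = 193 (mod 289)
  r_2 = 193 (mod 4913)
  r_3 = 49323 (mod 83521)
Final: r = 49323 satisfies f(r) ≡ 0 mod 17^4.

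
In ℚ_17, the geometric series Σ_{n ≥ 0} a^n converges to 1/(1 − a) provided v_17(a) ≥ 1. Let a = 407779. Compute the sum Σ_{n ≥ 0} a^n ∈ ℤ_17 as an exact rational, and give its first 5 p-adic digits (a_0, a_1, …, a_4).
Σ a^n = 1/(1 − a) = -1/407778;  first 5 digits = (1, 0, 0, 15, 4)

v_17(a) = 3 ≥ 1, so the series converges in ℤ_17 to 1/(1 − a) = 1/(1 − 407779) = -1/407778. Expand this rational in ℤ_17: compute digits iteratively via d_i = x_i mod 17, x_{i+1} = (x_i − d_i)/17. The first 5 digits are (1, 0, 0, 15, 4).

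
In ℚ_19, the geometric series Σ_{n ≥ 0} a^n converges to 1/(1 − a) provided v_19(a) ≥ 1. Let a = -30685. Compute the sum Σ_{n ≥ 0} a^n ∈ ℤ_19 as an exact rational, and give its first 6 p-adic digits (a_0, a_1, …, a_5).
Σ a^n = 1/(1 − a) = 1/30686;  first 6 digits = (1, 0, 10, 14, 4, 0)

v_19(a) = 2 ≥ 1, so the series converges in ℤ_19 to 1/(1 − a) = 1/(1 − (-30685)) = 1/30686. Expand this rational in ℤ_19: compute digits iteratively via d_i = x_i mod 19, x_{i+1} = (x_i − d_i)/19. The first 6 digits are (1, 0, 10, 14, 4, 0).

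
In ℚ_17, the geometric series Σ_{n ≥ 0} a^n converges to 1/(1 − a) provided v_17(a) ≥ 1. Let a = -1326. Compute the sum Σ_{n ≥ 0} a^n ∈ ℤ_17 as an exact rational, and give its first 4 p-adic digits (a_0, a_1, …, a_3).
Σ a^n = 1/(1 − a) = 1/1327;  first 4 digits = (1, 7, 10, 3)

v_17(a) = 1 ≥ 1, so the series converges in ℤ_17 to 1/(1 − a) = 1/(1 − (-1326)) = 1/1327. Expand this rational in ℤ_17: compute digits iteratively via d_i = x_i mod 17, x_{i+1} = (x_i − d_i)/17. The first 4 digits are (1, 7, 10, 3).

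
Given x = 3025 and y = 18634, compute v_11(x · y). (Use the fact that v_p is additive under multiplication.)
v_11(56367850) = 5

v_p(x) = 2 (factor: 3025 = 11^2 · 25); v_p(y) = 3 (factor: 18634 = 11^3 · 14). Additivity: v_p(xy) = v_p(x) + v_p(y) = 2 + 3 = 5. (Direct check: xy = 56367850 = 11^5 · (350).)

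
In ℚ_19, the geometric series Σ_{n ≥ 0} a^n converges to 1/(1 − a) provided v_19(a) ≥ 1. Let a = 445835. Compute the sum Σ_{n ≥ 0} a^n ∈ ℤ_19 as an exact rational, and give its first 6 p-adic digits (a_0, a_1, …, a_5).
Σ a^n = 1/(1 − a) = -1/445834;  first 6 digits = (1, 0, 0, 8, 3, 0)

v_19(a) = 3 ≥ 1, so the series converges in ℤ_19 to 1/(1 − a) = 1/(1 − 445835) = -1/445834. Expand this rational in ℤ_19: compute digits iteratively via d_i = x_i mod 19, x_{i+1} = (x_i − d_i)/19. The first 6 digits are (1, 0, 0, 8, 3, 0).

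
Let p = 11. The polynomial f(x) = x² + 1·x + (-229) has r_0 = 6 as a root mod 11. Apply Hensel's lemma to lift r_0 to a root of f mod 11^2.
r_1 = 39 (mod 121)

Hensel: r_{i+1} = r_i − f(r_i)·(f′(r_i))^{-1} mod 11^{i+2}, f′(x) = 2x + 1. Iterate:
  r_0 = 6 (mod 11)
  r_1 = 39 (mod 121)
Final: r = 39 satisfies f(r) ≡ 0 mod 11^2.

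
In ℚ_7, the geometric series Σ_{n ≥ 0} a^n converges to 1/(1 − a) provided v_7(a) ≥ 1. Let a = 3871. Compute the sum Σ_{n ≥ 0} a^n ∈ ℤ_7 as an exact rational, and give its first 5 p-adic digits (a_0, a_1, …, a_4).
Σ a^n = 1/(1 − a) = -1/3870;  first 5 digits = (1, 0, 2, 4, 5)

v_7(a) = 2 ≥ 1, so the series converges in ℤ_7 to 1/(1 − a) = 1/(1 − 3871) = -1/3870. Expand this rational in ℤ_7: compute digits iteratively via d_i = x_i mod 7, x_{i+1} = (x_i − d_i)/7. The first 5 digits are (1, 0, 2, 4, 5).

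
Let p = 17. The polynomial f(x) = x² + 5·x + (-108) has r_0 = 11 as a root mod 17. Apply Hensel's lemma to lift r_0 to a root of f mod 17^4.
r_3 = 59596 (mod 83521)

Hensel: r_{i+1} = r_i − f(r_i)·(f′(r_i))^{-1} mod 17^{i+2}, f′(x) = 2x + 5. Iterate:
  r_0 = 11 (mod 17)
  r_1 = 62 (mod 289)
  r_2 = 640 (mod 4913)
  r_3 = 59596 (mod 83521)
Final: r = 59596 satisfies f(r) ≡ 0 mod 17^4.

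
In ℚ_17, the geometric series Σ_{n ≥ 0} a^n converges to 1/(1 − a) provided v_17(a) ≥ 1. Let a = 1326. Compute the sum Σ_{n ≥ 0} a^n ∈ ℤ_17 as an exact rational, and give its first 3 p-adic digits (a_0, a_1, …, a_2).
Σ a^n = 1/(1 − a) = -1/1325;  first 3 digits = (1, 10, 2)

v_17(a) = 1 ≥ 1, so the series converges in ℤ_17 to 1/(1 − a) = 1/(1 − 1326) = -1/1325. Expand this rational in ℤ_17: compute digits iteratively via d_i = x_i mod 17, x_{i+1} = (x_i − d_i)/17. The first 3 digits are (1, 10, 2).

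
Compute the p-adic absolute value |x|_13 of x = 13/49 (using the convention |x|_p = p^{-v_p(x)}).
|13/49|_13 = 1/13

Step 1 — compute v_13(x) by factoring powers of 13 out of the numerator and denominator: v_13(13/49) = 1. Step 2 — apply |x|_p = p^{-v_p(x)} = 13^{-1} = 1/13.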